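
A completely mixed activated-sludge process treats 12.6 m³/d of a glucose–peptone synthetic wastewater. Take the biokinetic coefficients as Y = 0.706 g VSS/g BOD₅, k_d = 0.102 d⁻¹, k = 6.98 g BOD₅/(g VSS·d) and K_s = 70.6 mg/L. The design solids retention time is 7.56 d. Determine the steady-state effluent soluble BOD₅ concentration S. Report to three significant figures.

For a completely mixed reactor with recycle the Lawrence–McCarty relation gives S = K_s·(1 + k_d·θ_c) / [θ_c·(Y·k − k_d) − 1] = 70.6 × (1 + 0.102 × 7.56) / [7.56 × (0.706 × 6.98 − 0.102) − 1] = 125.0 / 35.48 = 3.524 mg/L.

S ≈ 3.52 mg/L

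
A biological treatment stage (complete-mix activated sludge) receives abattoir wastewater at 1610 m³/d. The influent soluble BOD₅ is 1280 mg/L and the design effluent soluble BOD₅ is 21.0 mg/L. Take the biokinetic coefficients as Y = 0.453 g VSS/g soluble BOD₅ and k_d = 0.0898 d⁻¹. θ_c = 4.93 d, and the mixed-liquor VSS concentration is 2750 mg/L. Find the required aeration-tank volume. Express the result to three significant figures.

Rearranging the biomass balance for a CMAS with decay, V = Y·Q·ΔS·θ_c / [X·(1+k_d θ_c)] = 0.453 × 1610 × (1280 − 21.0) × 4.93 / [2750 × (1 + 0.0898 × 4.93)] = 4.53×10^6 / 3967 = 1141 m³.

V ≈ 1140 m³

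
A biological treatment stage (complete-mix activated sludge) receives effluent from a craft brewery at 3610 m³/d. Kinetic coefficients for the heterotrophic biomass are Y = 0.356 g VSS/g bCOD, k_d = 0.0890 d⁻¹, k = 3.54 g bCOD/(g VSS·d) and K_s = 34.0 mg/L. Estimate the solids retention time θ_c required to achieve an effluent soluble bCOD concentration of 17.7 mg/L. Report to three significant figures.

At the target effluent, Y k S/(K_s+S) = 0.356×3.54×17.7/51.70 = 0.4315 d⁻¹.
θ_c = 1/(μ − k_d) = 1/(0.4315 − 0.0890) = 1/0.3425 = 2.920 d.

θ_c ≈ 2.92 d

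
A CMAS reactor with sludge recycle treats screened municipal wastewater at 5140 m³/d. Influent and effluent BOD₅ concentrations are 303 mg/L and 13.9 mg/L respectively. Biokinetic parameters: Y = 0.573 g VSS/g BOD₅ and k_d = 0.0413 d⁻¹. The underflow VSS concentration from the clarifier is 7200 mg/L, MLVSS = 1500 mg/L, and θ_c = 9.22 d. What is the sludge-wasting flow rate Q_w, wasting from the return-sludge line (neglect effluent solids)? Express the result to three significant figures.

Rearranging the biomass balance for a CMAS with decay, V = Y·Q·ΔS·θ_c / [X·(1+k_d θ_c)] = 0.573 × 5140 × (303 − 13.9) × 9.22 / [1500 × (1 + 0.0413 × 9.22)] = 7.85×10^6 / 2071 = 3790 m³.
Q_w = (V·X)/(θ_c X_r) = 3790 × 1500 / (9.22 × 7200) = 85.65 m³/d.

Q_w ≈ 85.6 m³/d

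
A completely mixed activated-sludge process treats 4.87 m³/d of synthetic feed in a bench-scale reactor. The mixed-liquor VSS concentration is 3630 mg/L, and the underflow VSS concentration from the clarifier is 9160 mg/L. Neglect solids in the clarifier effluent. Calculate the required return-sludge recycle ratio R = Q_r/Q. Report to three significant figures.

Mass balance around the secondary clarifier (neglecting effluent solids): R = X / (X_r − X) = 3630 / (9160 − 3630) = 0.6564.

R ≈ 0.656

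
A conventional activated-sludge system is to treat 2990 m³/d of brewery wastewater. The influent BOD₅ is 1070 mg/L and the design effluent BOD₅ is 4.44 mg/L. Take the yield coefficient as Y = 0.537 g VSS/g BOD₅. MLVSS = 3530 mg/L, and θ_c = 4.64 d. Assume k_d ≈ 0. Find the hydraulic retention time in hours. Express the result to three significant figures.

τ ≈ 18.1 h

Biomass mass balance (decay neglected): V·X = Y·Q·(S₀ − S)·θ_c, so V = 0.537 × 2990 × (1070 − 4.44) × 4.64 / 3530 = 2249 m³.
HRT = V/Q = 2249 m³ / 2990 m³·d⁻¹ = 0.7521 d × 24 = 18.05 h.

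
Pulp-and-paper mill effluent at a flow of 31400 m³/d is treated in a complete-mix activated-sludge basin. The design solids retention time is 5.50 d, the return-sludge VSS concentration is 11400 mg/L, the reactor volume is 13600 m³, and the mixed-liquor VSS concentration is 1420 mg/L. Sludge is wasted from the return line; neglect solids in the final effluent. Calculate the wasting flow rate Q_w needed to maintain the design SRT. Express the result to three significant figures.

Q_w ≈ 308 m³/d

Wasting from the return line (neglecting effluent solids): Q_w = V·X / (θ_c·X_r) = 13600 × 1420 / (5.50 × 11400) = 308.0 m³/d.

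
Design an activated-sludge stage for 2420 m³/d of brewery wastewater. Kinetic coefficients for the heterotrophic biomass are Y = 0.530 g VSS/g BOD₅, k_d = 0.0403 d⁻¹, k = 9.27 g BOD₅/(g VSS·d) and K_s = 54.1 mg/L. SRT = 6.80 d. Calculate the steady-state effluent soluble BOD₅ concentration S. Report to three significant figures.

Effluent substrate depends only on kinetics and SRT: S = K_s(1 + k_d θ_c) / [θ_c(Yk − k_d) − 1] = 54.1 × (1 + 0.0403 × 6.80) / [6.80 × (0.530 × 9.27 − 0.0403) − 1] = 68.93 / 32.14 = 2.145 mg/L.

S ≈ 2.14 mg/L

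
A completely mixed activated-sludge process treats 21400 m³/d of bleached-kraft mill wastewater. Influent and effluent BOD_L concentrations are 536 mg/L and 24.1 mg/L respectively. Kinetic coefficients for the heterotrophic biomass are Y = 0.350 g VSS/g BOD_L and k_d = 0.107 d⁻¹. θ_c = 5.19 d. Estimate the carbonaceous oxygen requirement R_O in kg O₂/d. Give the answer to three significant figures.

R_O ≈ 7450 kg O₂/d

Y_obs = Y / (1 + k_d θ_c) = 0.350 / (1 + 0.107 × 5.19) = 0.350 / 1.555 = 0.2250.
Q·(S₀ − S) = 21400 × (536 − 24.1) × 10⁻³ = 10955 kg/d removed.
Biomass synthesised: P_X = Y_obs × 10955 = 2465 kg VSS/d.
R_O = Q·ΔS − 1.42 P_X = 10955 − 3501 = 7454 kg O₂/d.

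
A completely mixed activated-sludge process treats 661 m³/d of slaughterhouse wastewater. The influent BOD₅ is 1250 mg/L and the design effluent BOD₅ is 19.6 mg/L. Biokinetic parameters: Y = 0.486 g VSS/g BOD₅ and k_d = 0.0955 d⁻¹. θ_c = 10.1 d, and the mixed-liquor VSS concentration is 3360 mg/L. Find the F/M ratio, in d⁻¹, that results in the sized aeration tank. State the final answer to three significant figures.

F/M ≈ 0.407 d⁻¹

Rearranging the biomass balance for a CMAS with decay, V = Y·Q·ΔS·θ_c / [X·(1+k_d θ_c)] = 0.486 × 661 × (1250 − 19.6) × 10.1 / [3360 × (1 + 0.0955 × 10.1)] = 3.99×10^6 / 6601 = 604.8 m³.
F/M = Q·S₀ / (V·X) = 661 × 1250 / (604.8 × 3360) = 0.4066 g BOD₅·(g VSS·d)⁻¹.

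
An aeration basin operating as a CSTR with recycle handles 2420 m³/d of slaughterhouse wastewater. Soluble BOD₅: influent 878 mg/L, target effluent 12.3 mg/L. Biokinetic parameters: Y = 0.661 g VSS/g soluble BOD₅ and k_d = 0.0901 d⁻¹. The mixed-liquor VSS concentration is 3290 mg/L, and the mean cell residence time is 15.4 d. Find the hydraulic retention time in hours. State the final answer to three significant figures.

τ ≈ 26.9 h

Rearranging the biomass balance for a CMAS with decay, V = Y·Q·ΔS·θ_c / [X·(1+k_d θ_c)] = 0.661 × 2420 × (878 − 12.3) × 15.4 / [3290 × (1 + 0.0901 × 15.4)] = 2.13×10^7 / 7855 = 2715 m³.
HRT = V/Q = 2715 m³ / 2420 m³·d⁻¹ = 1.122 d × 24 = 26.92 h.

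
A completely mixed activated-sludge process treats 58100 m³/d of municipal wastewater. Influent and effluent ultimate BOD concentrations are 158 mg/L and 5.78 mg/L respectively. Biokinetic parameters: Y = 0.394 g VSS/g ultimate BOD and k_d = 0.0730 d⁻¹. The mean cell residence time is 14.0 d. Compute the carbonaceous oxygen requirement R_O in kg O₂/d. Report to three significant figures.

R_O ≈ 6400 kg O₂/d

Correct the yield for decay: Y_obs = Y/(1 + k_d θ_c) = 0.394 / (1 + 0.0730 × 14.0) = 0.394 / 2.022 = 0.1949.
Mass of ultimate BOD removed per day: Q(S₀ − S) = 58100 × 152.2 g/m³ = 8844 kg/d.
Biomass synthesised: P_X = Y_obs × 8844 = 1723 kg VSS/d.
R_O = Q·ΔS − 1.42 P_X = 8844 − 2447 = 6397 kg O₂/d.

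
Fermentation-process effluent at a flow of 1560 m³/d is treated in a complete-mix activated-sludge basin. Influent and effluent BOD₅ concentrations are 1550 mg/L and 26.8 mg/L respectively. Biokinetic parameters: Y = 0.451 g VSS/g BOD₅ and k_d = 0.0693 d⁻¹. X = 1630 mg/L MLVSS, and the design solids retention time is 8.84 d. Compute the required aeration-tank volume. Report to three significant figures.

V ≈ 3600 m³

From the SRT design equation V = Y Q (S₀−S) θ_c / [X (1 + k_d θ_c)] = 0.451 × 1560 × (1550 − 26.8) × 8.84 / [1630 × (1 + 0.0693 × 8.84)] = 9.47×10^6 / 2629 = 3604 m³.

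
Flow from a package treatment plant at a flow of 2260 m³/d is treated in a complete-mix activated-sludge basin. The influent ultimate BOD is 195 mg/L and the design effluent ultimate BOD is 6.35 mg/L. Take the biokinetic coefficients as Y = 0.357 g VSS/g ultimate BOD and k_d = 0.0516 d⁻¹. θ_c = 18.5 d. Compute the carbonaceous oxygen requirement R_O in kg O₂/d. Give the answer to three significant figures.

R_O ≈ 316 kg O₂/d

Y_obs = Y / (1 + k_d θ_c) = 0.357 / (1 + 0.0516 × 18.5) = 0.357 / 1.955 = 0.1826.
Mass of ultimate BOD removed per day: Q(S₀ − S) = 2260 × 188.7 g/m³ = 426.3 kg/d.
Net sludge production P_X = 0.1826 × 426.3 = 77.87 kg VSS/d.
Carbonaceous O₂ demand = substrate oxidised − cell-mass equivalent = 426.3 − 1.42 × 77.87 = 315.8 kg O₂/d.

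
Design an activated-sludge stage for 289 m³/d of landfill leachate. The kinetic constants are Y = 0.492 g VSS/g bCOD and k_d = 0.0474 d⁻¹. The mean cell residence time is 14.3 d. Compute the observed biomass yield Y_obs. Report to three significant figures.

Y_obs ≈ 0.293 g VSS/g bCOD

Y_obs = Y / (1 + k_d θ_c) = 0.492 / (1 + 0.0474 × 14.3) = 0.492 / 1.678 = 0.2932.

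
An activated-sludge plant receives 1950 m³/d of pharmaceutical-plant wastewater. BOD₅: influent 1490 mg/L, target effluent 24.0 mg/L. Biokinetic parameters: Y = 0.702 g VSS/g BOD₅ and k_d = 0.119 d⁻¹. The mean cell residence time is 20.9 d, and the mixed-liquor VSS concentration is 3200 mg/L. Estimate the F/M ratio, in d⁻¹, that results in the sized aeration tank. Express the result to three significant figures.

F/M ≈ 0.242 d⁻¹

Steady-state biomass mass balance: V·X·(1 + k_d·θ_c) = Y·Q·(S₀ − S)·θ_c, so V = 0.702 × 1950 × (1490 − 24.0) × 20.9 / [3200 × (1 + 0.119 × 20.9)] = 4.19×10^7 / 11159 = 3759 m³.
Food-to-microorganism ratio F/M = Q S₀ / (V X) = 1950 × 1490 / (3759 × 3200) = 0.2416 d⁻¹.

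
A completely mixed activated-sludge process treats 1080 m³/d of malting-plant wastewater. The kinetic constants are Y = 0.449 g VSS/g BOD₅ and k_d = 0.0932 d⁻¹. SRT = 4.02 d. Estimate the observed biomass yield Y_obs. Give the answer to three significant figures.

Y_obs ≈ 0.327 g VSS/g BOD₅

The observed yield is Y_obs = Y/(1 + k_d·θ_c) = 0.449 / (1 + 0.0932 × 4.02) = 0.449 / 1.375 = 0.3266 g VSS per g BOD₅ removed.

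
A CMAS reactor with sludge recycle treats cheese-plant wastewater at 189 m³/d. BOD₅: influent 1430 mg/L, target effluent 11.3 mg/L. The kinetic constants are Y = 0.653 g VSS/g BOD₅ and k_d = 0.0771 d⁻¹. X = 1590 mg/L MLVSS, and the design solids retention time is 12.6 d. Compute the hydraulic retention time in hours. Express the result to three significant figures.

τ ≈ 89.4 h

Rearranging the biomass balance for a CMAS with decay, V = Y·Q·ΔS·θ_c / [X·(1+k_d θ_c)] = 0.653 × 189 × (1430 − 11.3) × 12.6 / [1590 × (1 + 0.0771 × 12.6)] = 2.21×10^6 / 3135 = 703.8 m³.
τ = V/Q = 703.8/189 = 3.724 d, or 89.37 h.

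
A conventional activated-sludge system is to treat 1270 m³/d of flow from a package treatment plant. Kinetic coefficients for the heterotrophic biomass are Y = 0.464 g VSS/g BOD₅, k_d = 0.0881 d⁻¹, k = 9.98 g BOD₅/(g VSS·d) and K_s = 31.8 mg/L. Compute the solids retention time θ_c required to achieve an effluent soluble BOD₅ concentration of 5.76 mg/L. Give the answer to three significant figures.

θ_c ≈ 1.61 d

From 1/θ_c = Y·k·S/(K_s + S) − k_d: Y·k·S/(K_s+S) = 0.464 × 9.98 × 5.76 / (31.8 + 5.76) = 0.7101 d⁻¹.
1/θ_c = 0.7101 − 0.0881 = 0.6220 d⁻¹, so θ_c = 1.608 d.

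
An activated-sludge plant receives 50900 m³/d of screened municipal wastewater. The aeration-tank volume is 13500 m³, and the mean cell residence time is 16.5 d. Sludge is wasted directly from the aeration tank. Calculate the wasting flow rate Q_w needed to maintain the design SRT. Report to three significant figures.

Q_w ≈ 818 m³/d

Wasting from the aeration tank: Q_w = V / θ_c = 13500 / 16.5 = 818.2 m³/d.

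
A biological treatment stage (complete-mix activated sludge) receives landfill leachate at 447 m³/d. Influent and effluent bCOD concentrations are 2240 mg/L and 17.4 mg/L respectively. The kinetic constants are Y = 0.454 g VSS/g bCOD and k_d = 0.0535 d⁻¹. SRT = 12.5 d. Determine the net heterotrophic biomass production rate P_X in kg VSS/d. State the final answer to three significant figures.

P_X ≈ 270 kg VSS/d

Y_obs = Y / (1 + k_d θ_c) = 0.454 / (1 + 0.0535 × 12.5) = 0.454 / 1.669 = 0.2721.
ΔS = 2240 − 17.4 = 2223 mg/L, so the substrate removal rate is 447 × 2223/1000 = 993.5 kg bCOD/d.
So the net sludge growth is P_X = 0.2721 × 993.5 = 270.3 kg VSS/d.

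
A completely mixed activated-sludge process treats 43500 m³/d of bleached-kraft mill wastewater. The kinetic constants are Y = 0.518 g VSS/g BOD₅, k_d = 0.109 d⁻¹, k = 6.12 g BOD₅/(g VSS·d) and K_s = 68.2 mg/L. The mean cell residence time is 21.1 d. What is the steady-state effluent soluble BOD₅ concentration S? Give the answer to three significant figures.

From the Monod/SRT balance for a CMAS, S = K_s·(1+k_d θ_c)/[θ_c·(Y k − k_d) − 1] = 68.2 × (1 + 0.109 × 21.1) / [21.1 × (0.518 × 6.12 − 0.109) − 1] = 225.1 / 63.59 = 3.539 mg/L.

S ≈ 3.54 mg/L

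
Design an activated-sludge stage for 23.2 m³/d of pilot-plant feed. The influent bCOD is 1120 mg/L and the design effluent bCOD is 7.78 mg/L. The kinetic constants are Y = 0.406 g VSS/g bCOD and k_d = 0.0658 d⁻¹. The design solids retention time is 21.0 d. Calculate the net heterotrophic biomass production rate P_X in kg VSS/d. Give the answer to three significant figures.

The observed yield is Y_obs = Y/(1 + k_d·θ_c) = 0.406 / (1 + 0.0658 × 21.0) = 0.406 / 2.382 = 0.1705 g VSS per g bCOD removed.
Mass of bCOD removed per day: Q(S₀ − S) = 23.2 × 1112 g/m³ = 25.80 kg/d.
P_X = Y_obs · Q(S₀ − S) = 0.1705 × 25.80 = 4.398 kg VSS/d.

P_X ≈ 4.40 kg VSS/d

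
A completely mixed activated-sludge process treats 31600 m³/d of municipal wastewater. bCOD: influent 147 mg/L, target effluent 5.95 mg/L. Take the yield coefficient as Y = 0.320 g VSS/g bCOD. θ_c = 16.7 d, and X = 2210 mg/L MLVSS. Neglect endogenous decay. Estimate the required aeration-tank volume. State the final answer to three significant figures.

V ≈ 10800 m³

With k_d = 0 the design equation reduces to V = Y Q (S₀−S) θ_c / X = 0.320 × 31600 × (147 − 5.95) × 16.7 / 2210 = 10778 m³.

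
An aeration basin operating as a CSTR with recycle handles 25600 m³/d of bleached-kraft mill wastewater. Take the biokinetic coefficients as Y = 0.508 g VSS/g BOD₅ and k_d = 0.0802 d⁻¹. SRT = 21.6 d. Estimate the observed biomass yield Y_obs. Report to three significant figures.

Y_obs ≈ 0.186 g VSS/g BOD₅

Y_obs = Y / (1 + k_d θ_c) = 0.508 / (1 + 0.0802 × 21.6) = 0.508 / 2.732 = 0.1859.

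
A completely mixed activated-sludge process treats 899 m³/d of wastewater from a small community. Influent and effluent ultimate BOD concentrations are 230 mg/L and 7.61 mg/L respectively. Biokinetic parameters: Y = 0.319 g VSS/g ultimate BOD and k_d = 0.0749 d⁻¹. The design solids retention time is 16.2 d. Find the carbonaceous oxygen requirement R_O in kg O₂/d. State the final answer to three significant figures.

Y_obs = Y / (1 + k_d θ_c) = 0.319 / (1 + 0.0749 × 16.2) = 0.319 / 2.213 = 0.1441.
ΔS = 230 − 7.61 = 222.4 mg/L, so the substrate removal rate is 899 × 222.4/1000 = 199.9 kg ultimate BOD/d.
P_X = Y_obs·Q·(S₀ − S) = 0.1441 × 199.9 = 28.81 kg VSS/d.
R_O = Q·ΔS − 1.42 P_X = 199.9 − 40.92 = 159.0 kg O₂/d.

R_O ≈ 159 kg O₂/d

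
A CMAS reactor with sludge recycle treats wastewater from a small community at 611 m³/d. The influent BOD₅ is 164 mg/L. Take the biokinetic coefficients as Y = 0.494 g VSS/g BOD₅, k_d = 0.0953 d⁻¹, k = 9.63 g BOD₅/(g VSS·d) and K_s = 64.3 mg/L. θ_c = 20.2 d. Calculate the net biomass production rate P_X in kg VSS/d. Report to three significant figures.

Effluent substrate depends only on kinetics and SRT: S = K_s(1 + k_d θ_c) / [θ_c(Yk − k_d) − 1] = 64.3 × (1 + 0.0953 × 20.2) / [20.2 × (0.494 × 9.63 − 0.0953) − 1] = 188.1 / 93.17 = 2.019 mg/L.
Y_obs = Y / (1 + k_d θ_c) = 0.494 / (1 + 0.0953 × 20.2) = 0.494 / 2.925 = 0.1689.
Q·(S₀ − S) = 611 × (164 − 2.02) × 10⁻³ = 98.97 kg/d removed.
Net biomass production P_X = Y_obs × Q·(S₀ − S) = 0.1689 × 98.97 = 16.71 kg VSS/d.

P_X ≈ 16.7 kg VSS/d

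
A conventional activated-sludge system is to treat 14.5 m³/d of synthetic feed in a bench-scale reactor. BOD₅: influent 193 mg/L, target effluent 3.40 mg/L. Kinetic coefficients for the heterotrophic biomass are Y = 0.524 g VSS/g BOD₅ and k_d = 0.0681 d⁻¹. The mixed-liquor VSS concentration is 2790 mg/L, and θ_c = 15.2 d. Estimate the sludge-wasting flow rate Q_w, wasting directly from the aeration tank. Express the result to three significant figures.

Steady-state biomass mass balance: V·X·(1 + k_d·θ_c) = Y·Q·(S₀ − S)·θ_c, so V = 0.524 × 14.5 × (193 − 3.40) × 15.2 / [2790 × (1 + 0.0681 × 15.2)] = 2.19×10^4 / 5678 = 3.856 m³.
Wasting from the aeration tank: Q_w = V / θ_c = 3.856 / 15.2 = 0.2537 m³/d.

Q_w ≈ 0.254 m³/d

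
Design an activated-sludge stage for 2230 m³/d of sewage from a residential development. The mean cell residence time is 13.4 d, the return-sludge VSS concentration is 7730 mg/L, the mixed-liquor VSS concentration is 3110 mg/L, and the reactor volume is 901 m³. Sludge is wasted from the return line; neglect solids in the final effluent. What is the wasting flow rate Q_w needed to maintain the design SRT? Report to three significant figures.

θ_c = V·X/(Q_w·X_r) when wasting from the recycle, so Q_w = V·X/(θ_c·X_r) = 901.0 × 3110 / (13.4 × 7730) = 27.05 m³/d.

Q_w ≈ 27.1 m³/d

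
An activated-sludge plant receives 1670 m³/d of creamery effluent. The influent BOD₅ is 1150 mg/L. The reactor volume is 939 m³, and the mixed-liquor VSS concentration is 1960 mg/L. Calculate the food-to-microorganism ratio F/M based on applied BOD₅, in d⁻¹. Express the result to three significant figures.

F/M ≈ 1.04 d⁻¹

F/M = applied load / biomass = Q·S₀/(V·X) = 1670 × 1150 / (939.0 × 1960) = 1.044 d⁻¹.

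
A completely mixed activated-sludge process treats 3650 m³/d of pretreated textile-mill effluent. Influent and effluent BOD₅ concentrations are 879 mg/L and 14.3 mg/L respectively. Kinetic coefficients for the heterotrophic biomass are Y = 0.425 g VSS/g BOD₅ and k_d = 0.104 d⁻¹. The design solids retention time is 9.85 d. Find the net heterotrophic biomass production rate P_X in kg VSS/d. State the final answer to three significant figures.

P_X ≈ 663 kg VSS/d

Y_obs = Y / (1 + k_d θ_c) = 0.425 / (1 + 0.104 × 9.85) = 0.425 / 2.024 = 0.2099.
Q·(S₀ − S) = 3650 × (879 − 14.3) × 10⁻³ = 3156 kg/d removed.
Net biomass production P_X = Y_obs × Q·(S₀ − S) = 0.2099 × 3156 = 662.6 kg VSS/d.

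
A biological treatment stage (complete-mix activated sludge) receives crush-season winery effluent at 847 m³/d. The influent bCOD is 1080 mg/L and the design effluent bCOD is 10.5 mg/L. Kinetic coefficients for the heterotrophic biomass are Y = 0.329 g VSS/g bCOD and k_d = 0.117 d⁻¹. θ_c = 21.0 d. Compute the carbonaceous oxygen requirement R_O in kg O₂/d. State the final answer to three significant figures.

R_O ≈ 783 kg O₂/d

Y_obs = Y / (1 + k_d θ_c) = 0.329 / (1 + 0.117 × 21.0) = 0.329 / 3.457 = 0.09517.
Mass of bCOD removed per day: Q(S₀ − S) = 847 × 1070 g/m³ = 905.9 kg/d.
Biomass synthesised: P_X = Y_obs × 905.9 = 86.21 kg VSS/d.
R_O = Q·ΔS − 1.42 P_X = 905.9 − 122.4 = 783.4 kg O₂/d.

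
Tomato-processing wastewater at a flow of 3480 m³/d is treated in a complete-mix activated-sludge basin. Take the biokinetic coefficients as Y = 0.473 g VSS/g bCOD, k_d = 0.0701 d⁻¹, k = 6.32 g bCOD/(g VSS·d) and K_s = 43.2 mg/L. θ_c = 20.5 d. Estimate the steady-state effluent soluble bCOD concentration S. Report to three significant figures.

From the Monod/SRT balance for a CMAS, S = K_s·(1+k_d θ_c)/[θ_c·(Y k − k_d) − 1] = 43.2 × (1 + 0.0701 × 20.5) / [20.5 × (0.473 × 6.32 − 0.0701) − 1] = 105.3 / 58.84 = 1.789 mg/L.

S ≈ 1.79 mg/L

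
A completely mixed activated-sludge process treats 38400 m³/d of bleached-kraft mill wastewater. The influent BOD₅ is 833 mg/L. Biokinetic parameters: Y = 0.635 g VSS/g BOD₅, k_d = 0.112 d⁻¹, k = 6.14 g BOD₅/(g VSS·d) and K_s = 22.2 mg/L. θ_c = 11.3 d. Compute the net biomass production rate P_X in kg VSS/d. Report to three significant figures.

P_X ≈ 8950 kg VSS/d

Effluent substrate depends only on kinetics and SRT: S = K_s(1 + k_d θ_c) / [θ_c(Yk − k_d) − 1] = 22.2 × (1 + 0.112 × 11.3) / [11.3 × (0.635 × 6.14 − 0.112) − 1] = 50.30 / 41.79 = 1.203 mg/L.
Y_obs = Y / (1 + k_d θ_c) = 0.635 / (1 + 0.112 × 11.3) = 0.635 / 2.266 = 0.2803.
ΔS = 833 − 1.20 = 831.8 mg/L, so the substrate removal rate is 38400 × 831.8/1000 = 31941 kg BOD₅/d.
So the net sludge growth is P_X = 0.2803 × 31941 = 8952 kg VSS/d.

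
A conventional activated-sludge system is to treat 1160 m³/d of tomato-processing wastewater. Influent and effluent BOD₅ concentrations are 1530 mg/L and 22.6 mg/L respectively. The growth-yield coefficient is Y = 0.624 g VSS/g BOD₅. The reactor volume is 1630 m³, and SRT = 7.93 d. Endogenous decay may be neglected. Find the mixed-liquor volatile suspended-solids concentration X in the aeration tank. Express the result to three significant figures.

X ≈ 5310 mg/L

Without decay, X = Y Q (S₀−S) θ_c / V = 0.624 × 1160 × (1530 − 22.6) × 7.93 / 1630 = 5308 mg/L.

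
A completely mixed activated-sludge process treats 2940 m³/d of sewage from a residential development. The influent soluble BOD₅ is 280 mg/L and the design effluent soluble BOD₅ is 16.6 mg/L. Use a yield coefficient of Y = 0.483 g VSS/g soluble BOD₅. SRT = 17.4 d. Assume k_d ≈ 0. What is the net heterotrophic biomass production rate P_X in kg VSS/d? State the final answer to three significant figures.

P_X ≈ 374 kg VSS/d

With endogenous decay neglected, the observed yield equals the true yield: Y_obs = Y = 0.483 g VSS/g soluble BOD₅.
Mass of soluble BOD₅ removed per day: Q(S₀ − S) = 2940 × 263.4 g/m³ = 774.4 kg/d.
So the net sludge growth is P_X = 0.4830 × 774.4 = 374.0 kg VSS/d.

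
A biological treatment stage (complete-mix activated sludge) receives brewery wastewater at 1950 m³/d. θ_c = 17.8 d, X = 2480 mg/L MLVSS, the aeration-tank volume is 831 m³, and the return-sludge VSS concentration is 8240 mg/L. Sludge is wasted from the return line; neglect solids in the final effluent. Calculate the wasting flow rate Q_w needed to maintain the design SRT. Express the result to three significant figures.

θ_c = V·X/(Q_w·X_r) when wasting from the recycle, so Q_w = V·X/(θ_c·X_r) = 831.0 × 2480 / (17.8 × 8240) = 14.05 m³/d.

Q_w ≈ 14.1 m³/d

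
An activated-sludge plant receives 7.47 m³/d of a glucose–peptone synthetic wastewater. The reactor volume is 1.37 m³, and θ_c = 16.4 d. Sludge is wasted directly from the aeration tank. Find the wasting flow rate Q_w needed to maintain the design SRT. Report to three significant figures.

Q_w ≈ 0.0835 m³/d

For wasting at MLVSS concentration, Q_w = V/θ_c = 1.370/16.4 = 0.08354 m³/d.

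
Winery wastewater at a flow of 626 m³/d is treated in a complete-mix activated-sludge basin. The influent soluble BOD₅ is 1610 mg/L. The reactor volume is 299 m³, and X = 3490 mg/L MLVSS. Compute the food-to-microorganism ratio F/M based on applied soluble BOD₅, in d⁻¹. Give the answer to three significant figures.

Food-to-microorganism ratio F/M = Q S₀ / (V X) = 626 × 1610 / (299.0 × 3490) = 0.9658 d⁻¹.

F/M ≈ 0.966 d⁻¹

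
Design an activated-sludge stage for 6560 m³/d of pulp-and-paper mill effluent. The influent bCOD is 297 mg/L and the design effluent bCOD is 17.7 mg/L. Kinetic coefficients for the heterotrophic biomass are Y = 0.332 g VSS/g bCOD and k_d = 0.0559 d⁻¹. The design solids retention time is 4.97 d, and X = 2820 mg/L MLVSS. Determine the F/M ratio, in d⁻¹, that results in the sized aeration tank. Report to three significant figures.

Rearranging the biomass balance for a CMAS with decay, V = Y·Q·ΔS·θ_c / [X·(1+k_d θ_c)] = 0.332 × 6560 × (297 − 17.7) × 4.97 / [2820 × (1 + 0.0559 × 4.97)] = 3.02×10^6 / 3603 = 839.0 m³.
F/M = applied load / biomass = Q·S₀/(V·X) = 6560 × 297 / (839.0 × 2820) = 0.8235 d⁻¹.

F/M ≈ 0.823 d⁻¹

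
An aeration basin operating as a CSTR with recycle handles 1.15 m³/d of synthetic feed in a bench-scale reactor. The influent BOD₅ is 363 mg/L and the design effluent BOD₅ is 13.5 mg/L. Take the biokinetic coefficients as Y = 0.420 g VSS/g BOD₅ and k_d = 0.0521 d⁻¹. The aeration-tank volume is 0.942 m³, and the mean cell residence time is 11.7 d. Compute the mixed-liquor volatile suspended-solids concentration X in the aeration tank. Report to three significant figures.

From V·X·(1 + k_d·θ_c) = Y·Q·(S₀ − S)·θ_c: X = 0.420 × 1.15 × (363 − 13.5) × 11.7 / [0.942 × (1 + 0.0521 × 11.7)] = 1303 mg/L.

X ≈ 1300 mg/L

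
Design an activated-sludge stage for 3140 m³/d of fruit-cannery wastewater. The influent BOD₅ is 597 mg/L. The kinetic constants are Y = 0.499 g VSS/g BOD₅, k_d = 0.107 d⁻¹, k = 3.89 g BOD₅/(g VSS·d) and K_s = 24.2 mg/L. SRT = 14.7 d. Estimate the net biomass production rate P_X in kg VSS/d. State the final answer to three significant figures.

Effluent substrate depends only on kinetics and SRT: S = K_s(1 + k_d θ_c) / [θ_c(Yk − k_d) − 1] = 24.2 × (1 + 0.107 × 14.7) / [14.7 × (0.499 × 3.89 − 0.107) − 1] = 62.26 / 25.96 = 2.398 mg/L.
Observed yield with endogenous decay: Y_obs = Y / (1 + k_d·θ_c) = 0.499 / (1 + 0.107 × 14.7) = 0.499 / 2.573 = 0.1939 g VSS/g BOD₅.
ΔS = 597 − 2.40 = 594.6 mg/L, so the substrate removal rate is 3140 × 594.6/1000 = 1867 kg BOD₅/d.
P_X = Y_obs · Q(S₀ − S) = 0.1939 × 1867 = 362.1 kg VSS/d.

P_X ≈ 362 kg VSS/d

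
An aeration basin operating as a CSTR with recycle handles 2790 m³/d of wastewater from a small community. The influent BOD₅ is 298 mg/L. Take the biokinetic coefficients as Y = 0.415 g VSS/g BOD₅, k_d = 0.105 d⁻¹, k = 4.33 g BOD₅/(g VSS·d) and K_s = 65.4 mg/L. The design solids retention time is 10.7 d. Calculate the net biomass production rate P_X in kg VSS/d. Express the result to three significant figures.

P_X ≈ 158 kg VSS/d

From the Monod/SRT balance for a CMAS, S = K_s·(1+k_d θ_c)/[θ_c·(Y k − k_d) − 1] = 65.4 × (1 + 0.105 × 10.7) / [10.7 × (0.415 × 4.33 − 0.105) − 1] = 138.9 / 17.10 = 8.120 mg/L.
The observed yield is Y_obs = Y/(1 + k_d·θ_c) = 0.415 / (1 + 0.105 × 10.7) = 0.415 / 2.123 = 0.1954 g VSS per g BOD₅ removed.
Mass of BOD₅ removed per day: Q(S₀ − S) = 2790 × 289.9 g/m³ = 808.8 kg/d.
Biomass produced: P_X = Y_obs·Q·ΔS = 0.1954 × 808.8 ≈ 158.1 kg VSS/d.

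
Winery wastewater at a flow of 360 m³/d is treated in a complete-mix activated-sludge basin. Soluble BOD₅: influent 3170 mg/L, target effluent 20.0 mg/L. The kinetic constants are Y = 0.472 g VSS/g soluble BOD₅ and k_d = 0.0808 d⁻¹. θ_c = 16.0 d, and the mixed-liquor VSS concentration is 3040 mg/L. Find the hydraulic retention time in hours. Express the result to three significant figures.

τ ≈ 81.9 h

Rearranging the biomass balance for a CMAS with decay, V = Y·Q·ΔS·θ_c / [X·(1+k_d θ_c)] = 0.472 × 360 × (3170 − 20.0) × 16.0 / [3040 × (1 + 0.0808 × 16.0)] = 8.56×10^6 / 6970 = 1229 m³.
Hydraulic retention time τ = V/Q = 1229 / 360 = 3.413 d = 81.91 h.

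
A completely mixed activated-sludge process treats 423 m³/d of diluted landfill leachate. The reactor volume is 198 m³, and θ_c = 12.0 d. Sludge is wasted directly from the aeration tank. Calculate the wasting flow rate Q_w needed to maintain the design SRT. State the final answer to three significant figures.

Q_w ≈ 16.5 m³/d

With mixed-liquor wasting, θ_c = V/Q_w, so Q_w = V/θ_c = 198.0/12.0 = 16.50 m³/d.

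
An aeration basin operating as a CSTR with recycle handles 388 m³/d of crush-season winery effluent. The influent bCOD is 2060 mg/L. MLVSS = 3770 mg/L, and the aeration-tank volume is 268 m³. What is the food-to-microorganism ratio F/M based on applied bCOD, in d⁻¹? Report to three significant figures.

Food-to-microorganism ratio F/M = Q S₀ / (V X) = 388 × 2060 / (268.0 × 3770) = 0.7911 d⁻¹.

F/M ≈ 0.791 d⁻¹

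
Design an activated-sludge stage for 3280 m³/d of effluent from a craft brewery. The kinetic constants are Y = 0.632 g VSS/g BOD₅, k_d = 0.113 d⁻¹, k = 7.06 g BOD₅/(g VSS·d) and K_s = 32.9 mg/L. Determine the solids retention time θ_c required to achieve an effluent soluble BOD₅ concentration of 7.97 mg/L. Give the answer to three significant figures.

Specific growth rate at S = 7.97 mg/L: μ = YkS/(K_s+S) = 0.632·7.06·7.97/(32.9+7.97) = 0.8701 d⁻¹.
Then 1/θ_c = μ − k_d = 0.8701 − 0.113 = 0.7571 d⁻¹, giving θ_c = 1.321 d.

θ_c ≈ 1.32 d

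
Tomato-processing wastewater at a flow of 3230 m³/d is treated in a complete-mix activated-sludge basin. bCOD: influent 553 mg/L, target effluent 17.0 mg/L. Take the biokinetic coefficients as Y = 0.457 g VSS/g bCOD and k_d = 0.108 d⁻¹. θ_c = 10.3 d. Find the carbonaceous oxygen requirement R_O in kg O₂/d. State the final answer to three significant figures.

Observed yield with endogenous decay: Y_obs = Y / (1 + k_d·θ_c) = 0.457 / (1 + 0.108 × 10.3) = 0.457 / 2.112 = 0.2163 g VSS/g bCOD.
Q·(S₀ − S) = 3230 × (553 − 17.0) × 10⁻³ = 1731 kg/d removed.
P_X = Y_obs·Q·(S₀ − S) = 0.2163 × 1731 = 374.5 kg VSS/d.
R_O = Q·(S₀ − S) − 1.42·P_X = 1731 − 1.42 × 374.5 = 1199 kg O₂/d.

R_O ≈ 1200 kg O₂/d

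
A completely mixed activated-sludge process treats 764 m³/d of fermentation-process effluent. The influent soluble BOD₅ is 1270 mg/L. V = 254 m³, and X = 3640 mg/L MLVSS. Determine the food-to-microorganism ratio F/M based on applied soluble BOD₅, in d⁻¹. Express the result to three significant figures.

F/M ≈ 1.05 d⁻¹

F/M = applied load / biomass = Q·S₀/(V·X) = 764 × 1270 / (254.0 × 3640) = 1.049 d⁻¹.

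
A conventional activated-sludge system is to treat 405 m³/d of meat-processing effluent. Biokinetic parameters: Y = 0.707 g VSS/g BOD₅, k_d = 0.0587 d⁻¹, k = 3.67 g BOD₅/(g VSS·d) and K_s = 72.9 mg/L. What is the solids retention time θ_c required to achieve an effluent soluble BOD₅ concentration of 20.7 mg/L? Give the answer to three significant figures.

θ_c ≈ 1.94 d

At the target effluent, Y k S/(K_s+S) = 0.707×3.67×20.7/93.60 = 0.5738 d⁻¹.
Then 1/θ_c = μ − k_d = 0.5738 − 0.0587 = 0.5151 d⁻¹, giving θ_c = 1.941 d.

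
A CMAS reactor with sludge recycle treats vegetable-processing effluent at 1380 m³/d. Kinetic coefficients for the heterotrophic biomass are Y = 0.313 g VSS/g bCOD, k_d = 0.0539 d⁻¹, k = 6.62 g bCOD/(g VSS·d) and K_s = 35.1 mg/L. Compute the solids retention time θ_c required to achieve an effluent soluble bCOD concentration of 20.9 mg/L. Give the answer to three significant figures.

From 1/θ_c = Y·k·S/(K_s + S) − k_d: Y·k·S/(K_s+S) = 0.313 × 6.62 × 20.9 / (35.1 + 20.9) = 0.7733 d⁻¹.
Then 1/θ_c = μ − k_d = 0.7733 − 0.0539 = 0.7194 d⁻¹, giving θ_c = 1.390 d.

θ_c ≈ 1.39 d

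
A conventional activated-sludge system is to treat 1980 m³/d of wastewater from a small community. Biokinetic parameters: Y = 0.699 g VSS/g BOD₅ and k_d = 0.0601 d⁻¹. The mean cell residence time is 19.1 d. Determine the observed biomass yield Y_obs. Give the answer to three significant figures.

Y_obs ≈ 0.325 g VSS/g BOD₅

Correct the yield for decay: Y_obs = Y/(1 + k_d θ_c) = 0.699 / (1 + 0.0601 × 19.1) = 0.699 / 2.148 = 0.3254.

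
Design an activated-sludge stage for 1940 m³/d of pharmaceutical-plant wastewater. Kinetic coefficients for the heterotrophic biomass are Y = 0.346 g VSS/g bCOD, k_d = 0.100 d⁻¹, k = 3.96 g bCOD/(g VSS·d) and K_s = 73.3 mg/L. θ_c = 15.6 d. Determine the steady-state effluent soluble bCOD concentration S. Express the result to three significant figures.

S ≈ 9.97 mg/L

For a completely mixed reactor with recycle the Lawrence–McCarty relation gives S = K_s·(1 + k_d·θ_c) / [θ_c·(Y·k − k_d) − 1] = 73.3 × (1 + 0.100 × 15.6) / [15.6 × (0.346 × 3.96 − 0.100) − 1] = 187.6 / 18.81 = 9.974 mg/L.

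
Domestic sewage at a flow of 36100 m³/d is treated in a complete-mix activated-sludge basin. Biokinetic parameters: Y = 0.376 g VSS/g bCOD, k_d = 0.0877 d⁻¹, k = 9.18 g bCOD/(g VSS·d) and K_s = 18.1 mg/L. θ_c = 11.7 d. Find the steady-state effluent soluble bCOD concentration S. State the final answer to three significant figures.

From the Monod/SRT balance for a CMAS, S = K_s·(1+k_d θ_c)/[θ_c·(Y k − k_d) − 1] = 18.1 × (1 + 0.0877 × 11.7) / [11.7 × (0.376 × 9.18 − 0.0877) − 1] = 36.67 / 38.36 = 0.9560 mg/L.

S ≈ 0.956 mg/L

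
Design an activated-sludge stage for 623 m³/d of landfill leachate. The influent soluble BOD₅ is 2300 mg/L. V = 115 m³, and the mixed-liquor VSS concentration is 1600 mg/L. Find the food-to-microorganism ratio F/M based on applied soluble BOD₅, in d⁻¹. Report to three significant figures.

F/M ≈ 7.79 d⁻¹

Food-to-microorganism ratio F/M = Q S₀ / (V X) = 623 × 2300 / (115.0 × 1600) = 7.787 d⁻¹.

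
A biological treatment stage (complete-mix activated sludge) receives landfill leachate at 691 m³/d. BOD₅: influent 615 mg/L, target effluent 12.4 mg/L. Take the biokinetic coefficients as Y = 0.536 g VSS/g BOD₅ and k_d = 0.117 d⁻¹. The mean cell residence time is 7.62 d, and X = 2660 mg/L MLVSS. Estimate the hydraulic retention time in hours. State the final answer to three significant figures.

Steady-state biomass mass balance: V·X·(1 + k_d·θ_c) = Y·Q·(S₀ − S)·θ_c, so V = 0.536 × 691 × (615 − 12.4) × 7.62 / [2660 × (1 + 0.117 × 7.62)] = 1.7×10^6 / 5031 = 338.0 m³.
Hydraulic retention time τ = V/Q = 338.0 / 691 = 0.4892 d = 11.74 h.

τ ≈ 11.7 h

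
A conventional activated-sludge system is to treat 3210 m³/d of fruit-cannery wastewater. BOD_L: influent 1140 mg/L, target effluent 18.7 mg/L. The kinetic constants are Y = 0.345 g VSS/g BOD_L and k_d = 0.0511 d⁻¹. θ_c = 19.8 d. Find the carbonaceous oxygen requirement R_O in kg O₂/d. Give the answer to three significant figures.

R_O ≈ 2720 kg O₂/d

Y_obs = Y / (1 + k_d θ_c) = 0.345 / (1 + 0.0511 × 19.8) = 0.345 / 2.012 = 0.1715.
Substrate removed = Q·(S₀ − S) = 3210 m³/d × (1140 − 18.7) g/m³ = 3.6×10^6 g/d = 3599 kg/d.
Biomass synthesised: P_X = Y_obs × 3599 = 617.3 kg VSS/d.
R_O = Q·(S₀ − S) − 1.42·P_X = 3599 − 1.42 × 617.3 = 2723 kg O₂/d.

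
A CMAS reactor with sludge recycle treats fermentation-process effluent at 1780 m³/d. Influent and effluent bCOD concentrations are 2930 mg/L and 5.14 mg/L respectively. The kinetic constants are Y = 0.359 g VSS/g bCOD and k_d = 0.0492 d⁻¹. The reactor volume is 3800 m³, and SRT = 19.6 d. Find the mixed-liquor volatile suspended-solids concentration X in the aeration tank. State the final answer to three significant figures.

Solving the biomass balance for X: X = Y Q (S₀−S) θ_c / [V (1+k_d θ_c)] = 0.359 × 1780 × (2930 − 5.14) × 19.6 / [3800 × (1 + 0.0492 × 19.6)] = 4908 mg/L.

X ≈ 4910 mg/L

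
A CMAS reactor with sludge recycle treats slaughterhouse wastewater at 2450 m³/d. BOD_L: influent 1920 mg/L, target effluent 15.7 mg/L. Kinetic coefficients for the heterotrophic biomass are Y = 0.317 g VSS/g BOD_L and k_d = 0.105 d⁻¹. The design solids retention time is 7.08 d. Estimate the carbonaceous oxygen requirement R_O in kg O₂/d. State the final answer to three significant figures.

Correct the yield for decay: Y_obs = Y/(1 + k_d θ_c) = 0.317 / (1 + 0.105 × 7.08) = 0.317 / 1.743 = 0.1818.
Substrate removed = Q·(S₀ − S) = 2450 m³/d × (1920 − 15.7) g/m³ = 4.67×10^6 g/d = 4666 kg/d.
Net sludge production P_X = 0.1818 × 4666 = 848.3 kg VSS/d.
Carbonaceous O₂ demand = substrate oxidised − cell-mass equivalent = 4666 − 1.42 × 848.3 = 3461 kg O₂/d.

R_O ≈ 3460 kg O₂/d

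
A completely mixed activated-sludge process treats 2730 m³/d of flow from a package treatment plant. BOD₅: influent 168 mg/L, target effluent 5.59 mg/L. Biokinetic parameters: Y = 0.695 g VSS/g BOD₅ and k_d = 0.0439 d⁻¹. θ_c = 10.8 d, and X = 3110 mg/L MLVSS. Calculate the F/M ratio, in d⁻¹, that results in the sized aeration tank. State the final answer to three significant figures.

F/M ≈ 0.203 d⁻¹

Steady-state biomass mass balance: V·X·(1 + k_d·θ_c) = Y·Q·(S₀ − S)·θ_c, so V = 0.695 × 2730 × (168 − 5.59) × 10.8 / [3110 × (1 + 0.0439 × 10.8)] = 3.33×10^6 / 4585 = 725.9 m³.
F/M = applied load / biomass = Q·S₀/(V·X) = 2730 × 168 / (725.9 × 3110) = 0.2032 d⁻¹.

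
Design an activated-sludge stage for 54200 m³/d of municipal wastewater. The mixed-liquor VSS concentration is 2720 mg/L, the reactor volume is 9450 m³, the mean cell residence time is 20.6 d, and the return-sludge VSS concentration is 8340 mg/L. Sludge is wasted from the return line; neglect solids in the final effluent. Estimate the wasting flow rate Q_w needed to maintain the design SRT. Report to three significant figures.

Q_w ≈ 150 m³/d

Wasting from the return line (neglecting effluent solids): Q_w = V·X / (θ_c·X_r) = 9450 × 2720 / (20.6 × 8340) = 149.6 m³/d.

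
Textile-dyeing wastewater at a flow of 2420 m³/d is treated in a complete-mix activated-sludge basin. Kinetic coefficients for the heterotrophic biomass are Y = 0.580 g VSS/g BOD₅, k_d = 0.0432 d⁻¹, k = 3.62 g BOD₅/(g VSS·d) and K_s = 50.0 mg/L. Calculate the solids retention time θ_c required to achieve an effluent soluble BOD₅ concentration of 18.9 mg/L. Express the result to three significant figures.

At the target effluent, Y k S/(K_s+S) = 0.580×3.62×18.9/68.90 = 0.5759 d⁻¹.
1/θ_c = 0.5759 − 0.0432 = 0.5327 d⁻¹, so θ_c = 1.877 d.

θ_c ≈ 1.88 d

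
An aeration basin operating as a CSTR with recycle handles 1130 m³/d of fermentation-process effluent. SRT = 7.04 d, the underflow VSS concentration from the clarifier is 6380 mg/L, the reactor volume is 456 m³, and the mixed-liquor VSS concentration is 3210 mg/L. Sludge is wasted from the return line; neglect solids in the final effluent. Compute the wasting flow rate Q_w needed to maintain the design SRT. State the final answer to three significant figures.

Q_w ≈ 32.6 m³/d

Wasting from the return line (neglecting effluent solids): Q_w = V·X / (θ_c·X_r) = 456.0 × 3210 / (7.04 × 6380) = 32.59 m³/d.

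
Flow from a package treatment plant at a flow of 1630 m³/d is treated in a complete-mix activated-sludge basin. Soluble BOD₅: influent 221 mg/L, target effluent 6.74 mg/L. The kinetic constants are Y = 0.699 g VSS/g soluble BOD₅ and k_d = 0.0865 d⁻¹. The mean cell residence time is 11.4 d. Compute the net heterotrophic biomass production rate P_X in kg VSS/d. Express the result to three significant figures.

P_X ≈ 123 kg VSS/d

The observed yield is Y_obs = Y/(1 + k_d·θ_c) = 0.699 / (1 + 0.0865 × 11.4) = 0.699 / 1.986 = 0.3519 g VSS per g soluble BOD₅ removed.
ΔS = 221 − 6.74 = 214.3 mg/L, so the substrate removal rate is 1630 × 214.3/1000 = 349.2 kg soluble BOD₅/d.
Biomass produced: P_X = Y_obs·Q·ΔS = 0.3519 × 349.2 ≈ 122.9 kg VSS/d.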